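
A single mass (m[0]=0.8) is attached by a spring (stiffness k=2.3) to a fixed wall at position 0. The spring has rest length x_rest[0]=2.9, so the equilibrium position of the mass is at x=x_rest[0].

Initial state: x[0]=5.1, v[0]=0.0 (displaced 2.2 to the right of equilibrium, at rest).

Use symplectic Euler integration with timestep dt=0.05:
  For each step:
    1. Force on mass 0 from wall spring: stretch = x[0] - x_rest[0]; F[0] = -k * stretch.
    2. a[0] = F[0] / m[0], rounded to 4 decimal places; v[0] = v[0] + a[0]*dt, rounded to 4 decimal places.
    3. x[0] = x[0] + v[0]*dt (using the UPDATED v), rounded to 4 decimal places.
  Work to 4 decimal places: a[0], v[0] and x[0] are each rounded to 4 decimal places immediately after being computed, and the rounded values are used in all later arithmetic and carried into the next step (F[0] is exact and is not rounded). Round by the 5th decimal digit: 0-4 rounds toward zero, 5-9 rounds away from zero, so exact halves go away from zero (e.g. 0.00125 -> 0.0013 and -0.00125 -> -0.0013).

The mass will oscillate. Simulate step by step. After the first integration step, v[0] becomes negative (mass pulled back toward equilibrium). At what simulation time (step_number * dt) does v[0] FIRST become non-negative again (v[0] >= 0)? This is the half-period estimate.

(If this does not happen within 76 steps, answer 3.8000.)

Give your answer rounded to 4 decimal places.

Answer: 1.9000

Derivation:
Step 0: x=[5.1000] v=[0.0000]
Step 1: x=[5.0842] v=[-0.3163]
Step 2: x=[5.0527] v=[-0.6303]
Step 3: x=[5.0057] v=[-0.9398]
Step 4: x=[4.9436] v=[-1.2425]
Step 5: x=[4.8668] v=[-1.5363]
Step 6: x=[4.7759] v=[-1.8190]
Step 7: x=[4.6715] v=[-2.0887]
Step 8: x=[4.5543] v=[-2.3434]
Step 9: x=[4.4252] v=[-2.5812]
Step 10: x=[4.2852] v=[-2.8005]
Step 11: x=[4.1352] v=[-2.9996]
Step 12: x=[3.9763] v=[-3.1772]
Step 13: x=[3.8097] v=[-3.3319]
Step 14: x=[3.6366] v=[-3.4627]
Step 15: x=[3.4582] v=[-3.5686]
Step 16: x=[3.2758] v=[-3.6488]
Step 17: x=[3.0907] v=[-3.7028]
Step 18: x=[2.9042] v=[-3.7302]
Step 19: x=[2.7177] v=[-3.7308]
Step 20: x=[2.5325] v=[-3.7046]
Step 21: x=[2.3499] v=[-3.6518]
Step 22: x=[2.1713] v=[-3.5727]
Step 23: x=[1.9979] v=[-3.4680]
Step 24: x=[1.8310] v=[-3.3383]
Step 25: x=[1.6718] v=[-3.1846]
Step 26: x=[1.5214] v=[-3.0080]
Step 27: x=[1.3809] v=[-2.8098]
Step 28: x=[1.2513] v=[-2.5914]
Step 29: x=[1.1336] v=[-2.3544]
Step 30: x=[1.0286] v=[-2.1005]
Step 31: x=[0.9370] v=[-1.8315]
Step 32: x=[0.8595] v=[-1.5493]
Step 33: x=[0.7967] v=[-1.2560]
Step 34: x=[0.7490] v=[-0.9537]
Step 35: x=[0.7168] v=[-0.6445]
Step 36: x=[0.7003] v=[-0.3307]
Step 37: x=[0.6996] v=[-0.0145]
Step 38: x=[0.7147] v=[0.3018]
First v>=0 after going negative at step 38, time=1.9000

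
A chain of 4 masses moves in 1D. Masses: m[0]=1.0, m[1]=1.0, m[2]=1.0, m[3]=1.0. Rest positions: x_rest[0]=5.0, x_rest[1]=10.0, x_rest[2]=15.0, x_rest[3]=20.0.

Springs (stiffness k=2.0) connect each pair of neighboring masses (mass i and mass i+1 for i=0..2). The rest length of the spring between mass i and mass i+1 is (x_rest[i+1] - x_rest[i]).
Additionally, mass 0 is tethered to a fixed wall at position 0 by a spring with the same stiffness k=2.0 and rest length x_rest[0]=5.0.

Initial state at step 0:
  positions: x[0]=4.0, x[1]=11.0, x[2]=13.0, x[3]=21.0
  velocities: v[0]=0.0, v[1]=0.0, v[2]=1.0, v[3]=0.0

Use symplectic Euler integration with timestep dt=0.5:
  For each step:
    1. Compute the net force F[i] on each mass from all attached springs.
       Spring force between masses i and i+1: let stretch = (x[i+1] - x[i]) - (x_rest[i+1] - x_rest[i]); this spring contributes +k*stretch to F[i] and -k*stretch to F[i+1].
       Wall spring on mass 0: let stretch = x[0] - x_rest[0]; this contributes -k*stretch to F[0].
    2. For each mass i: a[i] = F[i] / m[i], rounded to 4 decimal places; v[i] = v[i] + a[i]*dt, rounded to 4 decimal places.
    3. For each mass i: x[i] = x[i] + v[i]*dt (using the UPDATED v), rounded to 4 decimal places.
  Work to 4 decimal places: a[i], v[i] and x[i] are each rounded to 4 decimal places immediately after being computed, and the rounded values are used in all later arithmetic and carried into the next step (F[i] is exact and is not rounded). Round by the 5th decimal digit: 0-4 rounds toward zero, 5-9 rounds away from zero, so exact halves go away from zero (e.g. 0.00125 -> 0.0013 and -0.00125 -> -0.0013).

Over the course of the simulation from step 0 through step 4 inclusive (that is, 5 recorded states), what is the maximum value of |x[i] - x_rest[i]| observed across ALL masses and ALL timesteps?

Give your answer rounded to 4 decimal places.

Step 0: x=[4.0000 11.0000 13.0000 21.0000] v=[0.0000 0.0000 1.0000 0.0000]
Step 1: x=[5.5000 8.5000 16.5000 19.5000] v=[3.0000 -5.0000 7.0000 -3.0000]
Step 2: x=[5.7500 8.5000 17.5000 19.0000] v=[0.5000 0.0000 2.0000 -1.0000]
Step 3: x=[4.5000 11.6250 14.7500 20.2500] v=[-2.5000 6.2500 -5.5000 2.5000]
Step 4: x=[4.5625 12.7500 13.1875 21.2500] v=[0.1250 2.2500 -3.1250 2.0000]
Max displacement = 2.7500

Answer: 2.7500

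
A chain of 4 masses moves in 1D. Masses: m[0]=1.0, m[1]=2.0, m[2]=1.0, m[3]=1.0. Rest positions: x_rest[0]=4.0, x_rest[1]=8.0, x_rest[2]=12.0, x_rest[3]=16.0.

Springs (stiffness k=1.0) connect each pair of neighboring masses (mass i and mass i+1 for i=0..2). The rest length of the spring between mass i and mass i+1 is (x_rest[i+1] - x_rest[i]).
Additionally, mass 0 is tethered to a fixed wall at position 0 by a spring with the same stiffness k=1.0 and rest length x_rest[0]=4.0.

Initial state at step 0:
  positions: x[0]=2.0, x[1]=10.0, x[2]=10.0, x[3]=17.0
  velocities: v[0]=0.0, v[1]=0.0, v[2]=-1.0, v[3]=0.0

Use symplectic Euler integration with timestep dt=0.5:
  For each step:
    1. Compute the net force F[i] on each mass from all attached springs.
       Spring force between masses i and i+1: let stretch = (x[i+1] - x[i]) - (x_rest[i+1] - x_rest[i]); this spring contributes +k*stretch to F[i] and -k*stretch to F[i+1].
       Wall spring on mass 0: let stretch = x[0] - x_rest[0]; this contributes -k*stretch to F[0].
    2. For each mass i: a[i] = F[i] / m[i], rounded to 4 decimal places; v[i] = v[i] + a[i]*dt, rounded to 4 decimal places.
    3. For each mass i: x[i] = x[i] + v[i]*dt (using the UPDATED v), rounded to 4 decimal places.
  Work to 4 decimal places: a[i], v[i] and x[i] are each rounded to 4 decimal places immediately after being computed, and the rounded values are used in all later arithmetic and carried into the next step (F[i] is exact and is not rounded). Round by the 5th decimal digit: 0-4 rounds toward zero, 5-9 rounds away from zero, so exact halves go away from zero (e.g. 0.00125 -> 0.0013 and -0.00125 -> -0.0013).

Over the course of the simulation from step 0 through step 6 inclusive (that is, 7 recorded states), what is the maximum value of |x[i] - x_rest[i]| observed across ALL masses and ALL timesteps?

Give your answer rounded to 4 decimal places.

Answer: 2.6485

Derivation:
Step 0: x=[2.0000 10.0000 10.0000 17.0000] v=[0.0000 0.0000 -1.0000 0.0000]
Step 1: x=[3.5000 9.0000 11.2500 16.2500] v=[3.0000 -2.0000 2.5000 -1.5000]
Step 2: x=[5.5000 7.5938 13.1875 15.2500] v=[4.0000 -2.8125 3.8750 -2.0000]
Step 3: x=[6.6485 6.6251 14.2422 14.7344] v=[2.2969 -1.9375 2.1094 -1.0313]
Step 4: x=[6.1290 6.6114 13.5157 15.0957] v=[-1.0391 -0.0274 -1.4531 0.7226]
Step 5: x=[4.1978 7.4005 11.4581 16.0620] v=[-3.8624 1.5781 -4.1153 1.9326]
Step 6: x=[2.0178 8.2965 9.5370 16.8774] v=[-4.3600 1.7919 -3.8422 1.6307]
Max displacement = 2.6485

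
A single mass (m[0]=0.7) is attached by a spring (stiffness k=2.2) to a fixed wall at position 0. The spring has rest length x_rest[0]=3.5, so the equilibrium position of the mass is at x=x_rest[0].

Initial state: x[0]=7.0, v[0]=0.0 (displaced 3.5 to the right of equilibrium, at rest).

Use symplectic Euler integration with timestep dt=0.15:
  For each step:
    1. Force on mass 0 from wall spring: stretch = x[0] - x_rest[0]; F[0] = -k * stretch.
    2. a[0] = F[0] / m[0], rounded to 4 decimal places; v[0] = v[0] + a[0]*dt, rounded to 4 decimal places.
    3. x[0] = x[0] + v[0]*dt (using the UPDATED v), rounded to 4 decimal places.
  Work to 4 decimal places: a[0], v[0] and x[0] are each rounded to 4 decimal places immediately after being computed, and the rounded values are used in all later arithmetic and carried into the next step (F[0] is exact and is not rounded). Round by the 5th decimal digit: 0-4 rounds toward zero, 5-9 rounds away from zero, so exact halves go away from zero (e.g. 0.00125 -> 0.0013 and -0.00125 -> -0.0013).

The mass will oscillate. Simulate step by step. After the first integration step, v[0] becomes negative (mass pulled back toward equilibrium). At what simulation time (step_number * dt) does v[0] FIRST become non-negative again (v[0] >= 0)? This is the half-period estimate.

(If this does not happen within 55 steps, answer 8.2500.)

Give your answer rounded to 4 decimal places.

Step 0: x=[7.0000] v=[0.0000]
Step 1: x=[6.7525] v=[-1.6500]
Step 2: x=[6.2750] v=[-3.1833]
Step 3: x=[5.6013] v=[-4.4915]
Step 4: x=[4.7790] v=[-5.4821]
Step 5: x=[3.8662] v=[-6.0851]
Step 6: x=[2.9275] v=[-6.2577]
Step 7: x=[2.0293] v=[-5.9878]
Step 8: x=[1.2351] v=[-5.2945]
Step 9: x=[0.6011] v=[-4.2268]
Step 10: x=[0.1721] v=[-2.8602]
Step 11: x=[-0.0216] v=[-1.2913]
Step 12: x=[0.0337] v=[0.3689]
First v>=0 after going negative at step 12, time=1.8000

Answer: 1.8000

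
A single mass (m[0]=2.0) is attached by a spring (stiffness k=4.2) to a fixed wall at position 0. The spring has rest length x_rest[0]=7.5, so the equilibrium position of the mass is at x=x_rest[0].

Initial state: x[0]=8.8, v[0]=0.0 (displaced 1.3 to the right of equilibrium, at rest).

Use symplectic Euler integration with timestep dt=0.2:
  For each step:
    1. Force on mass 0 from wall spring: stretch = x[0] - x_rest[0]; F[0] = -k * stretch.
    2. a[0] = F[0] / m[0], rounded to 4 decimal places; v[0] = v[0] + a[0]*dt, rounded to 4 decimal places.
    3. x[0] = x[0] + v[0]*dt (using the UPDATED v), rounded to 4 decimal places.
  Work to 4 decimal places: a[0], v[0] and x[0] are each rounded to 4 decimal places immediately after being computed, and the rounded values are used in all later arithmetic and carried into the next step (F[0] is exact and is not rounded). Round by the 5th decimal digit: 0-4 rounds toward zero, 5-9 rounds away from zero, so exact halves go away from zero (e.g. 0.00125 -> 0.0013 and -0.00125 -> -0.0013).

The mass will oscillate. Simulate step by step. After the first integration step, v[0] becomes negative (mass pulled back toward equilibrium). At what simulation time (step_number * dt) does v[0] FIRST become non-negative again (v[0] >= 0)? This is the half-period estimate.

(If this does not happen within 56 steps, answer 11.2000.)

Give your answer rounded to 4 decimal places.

Step 0: x=[8.8000] v=[0.0000]
Step 1: x=[8.6908] v=[-0.5460]
Step 2: x=[8.4816] v=[-1.0461]
Step 3: x=[8.1899] v=[-1.4584]
Step 4: x=[7.8403] v=[-1.7482]
Step 5: x=[7.4621] v=[-1.8911]
Step 6: x=[7.0871] v=[-1.8752]
Step 7: x=[6.7467] v=[-1.7018]
Step 8: x=[6.4696] v=[-1.3854]
Step 9: x=[6.2791] v=[-0.9526]
Step 10: x=[6.1911] v=[-0.4398]
Step 11: x=[6.2131] v=[0.1099]
First v>=0 after going negative at step 11, time=2.2000

Answer: 2.2000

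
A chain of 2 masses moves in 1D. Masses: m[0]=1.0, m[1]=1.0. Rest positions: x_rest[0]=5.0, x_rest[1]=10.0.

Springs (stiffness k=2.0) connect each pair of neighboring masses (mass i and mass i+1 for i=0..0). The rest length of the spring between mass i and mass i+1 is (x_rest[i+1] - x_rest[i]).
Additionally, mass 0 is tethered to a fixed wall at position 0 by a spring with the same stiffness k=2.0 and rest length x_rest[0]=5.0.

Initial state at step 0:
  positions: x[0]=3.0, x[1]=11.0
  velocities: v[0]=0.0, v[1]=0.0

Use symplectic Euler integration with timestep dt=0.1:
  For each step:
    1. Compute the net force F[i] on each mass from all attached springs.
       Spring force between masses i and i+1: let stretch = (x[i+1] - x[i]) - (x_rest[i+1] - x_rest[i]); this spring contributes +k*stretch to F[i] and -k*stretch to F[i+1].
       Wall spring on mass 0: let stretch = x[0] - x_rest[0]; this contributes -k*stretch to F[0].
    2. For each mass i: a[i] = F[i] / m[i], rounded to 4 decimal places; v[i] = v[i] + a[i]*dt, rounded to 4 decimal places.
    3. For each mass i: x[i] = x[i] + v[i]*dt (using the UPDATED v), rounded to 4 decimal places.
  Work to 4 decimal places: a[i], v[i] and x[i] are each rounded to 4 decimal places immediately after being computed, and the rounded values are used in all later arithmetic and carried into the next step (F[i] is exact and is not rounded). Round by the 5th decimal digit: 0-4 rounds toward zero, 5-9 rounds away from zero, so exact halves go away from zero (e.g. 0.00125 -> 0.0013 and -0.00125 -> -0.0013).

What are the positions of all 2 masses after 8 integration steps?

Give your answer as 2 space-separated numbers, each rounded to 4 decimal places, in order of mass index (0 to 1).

Step 0: x=[3.0000 11.0000] v=[0.0000 0.0000]
Step 1: x=[3.1000 10.9400] v=[1.0000 -0.6000]
Step 2: x=[3.2948 10.8232] v=[1.9480 -1.1680]
Step 3: x=[3.5743 10.6558] v=[2.7947 -1.6737]
Step 4: x=[3.9239 10.4468] v=[3.4961 -2.0900]
Step 5: x=[4.3255 10.2073] v=[4.0159 -2.3946]
Step 6: x=[4.7582 9.9502] v=[4.3272 -2.5710]
Step 7: x=[5.1996 9.6893] v=[4.4140 -2.6094]
Step 8: x=[5.6268 9.4386] v=[4.2720 -2.5073]

Answer: 5.6268 9.4386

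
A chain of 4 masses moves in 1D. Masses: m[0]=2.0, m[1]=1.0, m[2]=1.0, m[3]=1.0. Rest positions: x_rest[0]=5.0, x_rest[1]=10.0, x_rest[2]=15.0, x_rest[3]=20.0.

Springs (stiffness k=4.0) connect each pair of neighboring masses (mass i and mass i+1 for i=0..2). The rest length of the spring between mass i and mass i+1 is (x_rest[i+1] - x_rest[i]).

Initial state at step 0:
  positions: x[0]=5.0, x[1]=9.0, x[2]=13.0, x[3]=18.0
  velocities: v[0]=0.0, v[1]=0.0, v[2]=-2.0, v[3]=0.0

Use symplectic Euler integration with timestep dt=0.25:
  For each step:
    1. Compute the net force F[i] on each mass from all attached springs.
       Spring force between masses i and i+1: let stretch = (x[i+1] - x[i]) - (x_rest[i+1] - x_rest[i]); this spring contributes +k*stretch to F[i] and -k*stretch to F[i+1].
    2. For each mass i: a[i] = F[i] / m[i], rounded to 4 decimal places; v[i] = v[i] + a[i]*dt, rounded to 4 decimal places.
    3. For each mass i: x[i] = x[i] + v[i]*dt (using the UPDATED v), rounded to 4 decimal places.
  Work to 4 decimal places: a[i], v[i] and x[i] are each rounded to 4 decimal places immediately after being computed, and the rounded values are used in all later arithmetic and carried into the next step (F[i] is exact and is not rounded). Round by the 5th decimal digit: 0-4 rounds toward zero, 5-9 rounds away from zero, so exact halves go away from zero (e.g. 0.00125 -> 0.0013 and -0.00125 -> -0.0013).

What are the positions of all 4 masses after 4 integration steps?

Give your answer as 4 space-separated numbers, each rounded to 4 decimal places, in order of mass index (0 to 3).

Answer: 3.9162 8.5981 13.6846 17.8848

Derivation:
Step 0: x=[5.0000 9.0000 13.0000 18.0000] v=[0.0000 0.0000 -2.0000 0.0000]
Step 1: x=[4.8750 9.0000 12.7500 18.0000] v=[-0.5000 0.0000 -1.0000 0.0000]
Step 2: x=[4.6406 8.9063 12.8750 17.9375] v=[-0.9375 -0.3750 0.5000 -0.2500]
Step 3: x=[4.3144 8.7383 13.2735 17.8594] v=[-1.3047 -0.6720 1.5938 -0.3125]
Step 4: x=[3.9162 8.5981 13.6846 17.8848] v=[-1.5928 -0.5607 1.6445 0.1016]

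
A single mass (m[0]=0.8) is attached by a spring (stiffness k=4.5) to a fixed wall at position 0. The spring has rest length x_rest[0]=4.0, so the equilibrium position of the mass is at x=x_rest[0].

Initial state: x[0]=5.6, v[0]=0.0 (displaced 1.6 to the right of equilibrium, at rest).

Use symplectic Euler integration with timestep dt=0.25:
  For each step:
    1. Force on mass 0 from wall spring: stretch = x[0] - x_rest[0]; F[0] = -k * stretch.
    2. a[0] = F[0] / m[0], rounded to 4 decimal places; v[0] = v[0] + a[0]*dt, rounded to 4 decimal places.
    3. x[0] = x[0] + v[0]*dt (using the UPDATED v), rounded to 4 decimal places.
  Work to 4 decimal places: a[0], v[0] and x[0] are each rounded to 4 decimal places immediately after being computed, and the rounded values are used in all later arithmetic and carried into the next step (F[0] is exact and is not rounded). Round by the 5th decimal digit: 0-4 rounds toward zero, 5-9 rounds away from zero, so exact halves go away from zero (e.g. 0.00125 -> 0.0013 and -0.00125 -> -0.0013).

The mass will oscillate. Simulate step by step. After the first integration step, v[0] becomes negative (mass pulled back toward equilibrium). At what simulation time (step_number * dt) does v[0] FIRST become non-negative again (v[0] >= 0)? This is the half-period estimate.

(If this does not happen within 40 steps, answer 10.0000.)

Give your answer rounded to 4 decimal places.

Answer: 1.5000

Derivation:
Step 0: x=[5.6000] v=[0.0000]
Step 1: x=[5.0375] v=[-2.2500]
Step 2: x=[4.1103] v=[-3.7090]
Step 3: x=[3.1443] v=[-3.8641]
Step 4: x=[2.4791] v=[-2.6608]
Step 5: x=[2.3486] v=[-0.5220]
Step 6: x=[2.7987] v=[1.8003]
First v>=0 after going negative at step 6, time=1.5000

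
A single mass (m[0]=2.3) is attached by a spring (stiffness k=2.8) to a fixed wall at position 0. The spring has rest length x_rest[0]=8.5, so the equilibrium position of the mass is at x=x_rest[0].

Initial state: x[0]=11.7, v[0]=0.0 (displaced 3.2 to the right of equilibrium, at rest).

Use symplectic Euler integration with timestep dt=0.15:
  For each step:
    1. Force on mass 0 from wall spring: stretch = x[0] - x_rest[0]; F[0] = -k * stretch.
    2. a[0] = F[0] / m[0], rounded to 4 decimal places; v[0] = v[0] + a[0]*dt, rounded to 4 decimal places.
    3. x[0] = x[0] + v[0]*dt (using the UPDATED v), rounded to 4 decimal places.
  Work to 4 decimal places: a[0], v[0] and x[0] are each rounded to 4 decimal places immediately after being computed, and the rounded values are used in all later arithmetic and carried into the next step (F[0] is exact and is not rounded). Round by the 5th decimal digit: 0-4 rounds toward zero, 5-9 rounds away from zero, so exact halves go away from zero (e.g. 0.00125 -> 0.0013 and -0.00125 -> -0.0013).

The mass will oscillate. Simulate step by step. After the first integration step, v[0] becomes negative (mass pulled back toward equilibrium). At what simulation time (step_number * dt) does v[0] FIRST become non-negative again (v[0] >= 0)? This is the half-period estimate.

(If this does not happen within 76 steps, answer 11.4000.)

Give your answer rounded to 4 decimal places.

Answer: 2.8500

Derivation:
Step 0: x=[11.7000] v=[0.0000]
Step 1: x=[11.6123] v=[-0.5844]
Step 2: x=[11.4394] v=[-1.1527]
Step 3: x=[11.1860] v=[-1.6895]
Step 4: x=[10.8590] v=[-2.1800]
Step 5: x=[10.4674] v=[-2.6108]
Step 6: x=[10.0219] v=[-2.9701]
Step 7: x=[9.5347] v=[-3.2480]
Step 8: x=[9.0192] v=[-3.4369]
Step 9: x=[8.4894] v=[-3.5317]
Step 10: x=[7.9599] v=[-3.5298]
Step 11: x=[7.4452] v=[-3.4312]
Step 12: x=[6.9594] v=[-3.2386]
Step 13: x=[6.5158] v=[-2.9573]
Step 14: x=[6.1266] v=[-2.5950]
Step 15: x=[5.8024] v=[-2.1616]
Step 16: x=[5.5521] v=[-1.6690]
Step 17: x=[5.3825] v=[-1.1307]
Step 18: x=[5.2983] v=[-0.5614]
Step 19: x=[5.3018] v=[0.0233]
First v>=0 after going negative at step 19, time=2.8500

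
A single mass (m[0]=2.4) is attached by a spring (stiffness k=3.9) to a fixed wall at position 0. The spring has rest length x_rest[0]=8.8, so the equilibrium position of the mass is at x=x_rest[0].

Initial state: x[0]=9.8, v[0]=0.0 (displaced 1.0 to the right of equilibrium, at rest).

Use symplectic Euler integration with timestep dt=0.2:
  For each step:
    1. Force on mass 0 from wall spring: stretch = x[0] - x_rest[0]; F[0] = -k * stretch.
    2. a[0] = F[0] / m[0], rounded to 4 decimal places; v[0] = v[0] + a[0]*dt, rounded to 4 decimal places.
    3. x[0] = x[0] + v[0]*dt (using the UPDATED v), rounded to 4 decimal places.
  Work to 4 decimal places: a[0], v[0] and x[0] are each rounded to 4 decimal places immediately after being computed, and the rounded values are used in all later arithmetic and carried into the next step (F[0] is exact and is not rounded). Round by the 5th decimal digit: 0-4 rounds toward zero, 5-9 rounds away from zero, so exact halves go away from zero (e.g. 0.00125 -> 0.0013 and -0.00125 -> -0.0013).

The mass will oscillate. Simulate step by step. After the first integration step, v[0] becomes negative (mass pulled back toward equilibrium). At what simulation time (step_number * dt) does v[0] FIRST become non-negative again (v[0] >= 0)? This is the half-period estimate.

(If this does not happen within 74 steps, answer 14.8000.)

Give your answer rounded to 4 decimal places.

Step 0: x=[9.8000] v=[0.0000]
Step 1: x=[9.7350] v=[-0.3250]
Step 2: x=[9.6092] v=[-0.6289]
Step 3: x=[9.4308] v=[-0.8919]
Step 4: x=[9.2114] v=[-1.0969]
Step 5: x=[8.9653] v=[-1.2306]
Step 6: x=[8.7084] v=[-1.2843]
Step 7: x=[8.4575] v=[-1.2545]
Step 8: x=[8.2289] v=[-1.1432]
Step 9: x=[8.0374] v=[-0.9576]
Step 10: x=[7.8954] v=[-0.7098]
Step 11: x=[7.8122] v=[-0.4158]
Step 12: x=[7.7932] v=[-0.0948]
Step 13: x=[7.8397] v=[0.2324]
First v>=0 after going negative at step 13, time=2.6000

Answer: 2.6000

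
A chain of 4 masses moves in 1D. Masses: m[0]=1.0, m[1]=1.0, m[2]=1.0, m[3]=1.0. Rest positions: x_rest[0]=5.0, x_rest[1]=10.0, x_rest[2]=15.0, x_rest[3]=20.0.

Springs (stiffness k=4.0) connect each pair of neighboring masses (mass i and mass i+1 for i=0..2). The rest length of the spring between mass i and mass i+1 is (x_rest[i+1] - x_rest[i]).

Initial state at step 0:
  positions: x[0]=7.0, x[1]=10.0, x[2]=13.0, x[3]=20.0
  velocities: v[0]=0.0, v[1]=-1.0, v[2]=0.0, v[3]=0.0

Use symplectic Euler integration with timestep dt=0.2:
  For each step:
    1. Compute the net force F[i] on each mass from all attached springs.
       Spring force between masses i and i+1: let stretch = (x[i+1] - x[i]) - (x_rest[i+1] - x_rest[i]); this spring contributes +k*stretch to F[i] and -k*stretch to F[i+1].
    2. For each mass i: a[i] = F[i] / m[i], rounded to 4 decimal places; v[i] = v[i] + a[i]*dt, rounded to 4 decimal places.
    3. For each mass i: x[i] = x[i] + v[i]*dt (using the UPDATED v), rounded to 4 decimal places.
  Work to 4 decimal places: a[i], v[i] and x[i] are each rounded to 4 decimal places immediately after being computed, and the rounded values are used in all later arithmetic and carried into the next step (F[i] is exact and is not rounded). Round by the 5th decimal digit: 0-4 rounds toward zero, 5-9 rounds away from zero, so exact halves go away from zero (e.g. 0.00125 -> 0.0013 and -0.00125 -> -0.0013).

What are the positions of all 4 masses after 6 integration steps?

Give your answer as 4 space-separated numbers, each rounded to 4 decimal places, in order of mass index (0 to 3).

Answer: 3.0890 10.5734 15.6179 19.5196

Derivation:
Step 0: x=[7.0000 10.0000 13.0000 20.0000] v=[0.0000 -1.0000 0.0000 0.0000]
Step 1: x=[6.6800 9.8000 13.6400 19.6800] v=[-1.6000 -1.0000 3.2000 -1.6000]
Step 2: x=[6.0592 9.7152 14.6320 19.1936] v=[-3.1040 -0.4240 4.9600 -2.4320]
Step 3: x=[5.2234 9.8321 15.5672 18.7773] v=[-4.1792 0.5846 4.6758 -2.0813]
Step 4: x=[4.3250 10.1292 16.0984 18.6474] v=[-4.4922 1.4857 2.6558 -0.6494]
Step 5: x=[3.5552 10.4527 16.0823 18.9097] v=[-3.8488 1.6177 -0.0804 1.3114]
Step 6: x=[3.0890 10.5734 15.6179 19.5196] v=[-2.3308 0.6034 -2.3222 3.0495]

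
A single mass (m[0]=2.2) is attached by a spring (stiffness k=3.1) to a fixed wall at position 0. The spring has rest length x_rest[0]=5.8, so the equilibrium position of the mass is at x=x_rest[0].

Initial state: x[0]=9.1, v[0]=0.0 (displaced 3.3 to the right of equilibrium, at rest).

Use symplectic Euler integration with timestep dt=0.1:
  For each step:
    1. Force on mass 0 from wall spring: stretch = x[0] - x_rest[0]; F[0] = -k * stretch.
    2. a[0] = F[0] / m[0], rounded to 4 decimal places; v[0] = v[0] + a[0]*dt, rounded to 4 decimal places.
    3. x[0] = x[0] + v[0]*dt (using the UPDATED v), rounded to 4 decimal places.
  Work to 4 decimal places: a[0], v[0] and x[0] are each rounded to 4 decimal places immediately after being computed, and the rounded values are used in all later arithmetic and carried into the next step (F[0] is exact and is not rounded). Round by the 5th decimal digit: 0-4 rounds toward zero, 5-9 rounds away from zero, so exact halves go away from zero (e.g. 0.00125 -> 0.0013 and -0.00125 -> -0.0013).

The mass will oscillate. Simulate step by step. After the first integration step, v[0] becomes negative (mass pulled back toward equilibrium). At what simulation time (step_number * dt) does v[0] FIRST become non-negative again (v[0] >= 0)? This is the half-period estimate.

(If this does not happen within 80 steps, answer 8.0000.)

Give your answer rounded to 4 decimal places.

Answer: 2.7000

Derivation:
Step 0: x=[9.1000] v=[0.0000]
Step 1: x=[9.0535] v=[-0.4650]
Step 2: x=[8.9612] v=[-0.9235]
Step 3: x=[8.8243] v=[-1.3689]
Step 4: x=[8.6448] v=[-1.7951]
Step 5: x=[8.4252] v=[-2.1960]
Step 6: x=[8.1686] v=[-2.5659]
Step 7: x=[7.8786] v=[-2.8997]
Step 8: x=[7.5593] v=[-3.1926]
Step 9: x=[7.2153] v=[-3.4405]
Step 10: x=[6.8513] v=[-3.6399]
Step 11: x=[6.4725] v=[-3.7880]
Step 12: x=[6.0842] v=[-3.8828]
Step 13: x=[5.6919] v=[-3.9229]
Step 14: x=[5.3011] v=[-3.9077]
Step 15: x=[4.9174] v=[-3.8374]
Step 16: x=[4.5461] v=[-3.7130]
Step 17: x=[4.1925] v=[-3.5363]
Step 18: x=[3.8615] v=[-3.3098]
Step 19: x=[3.5578] v=[-3.0367]
Step 20: x=[3.2857] v=[-2.7208]
Step 21: x=[3.0491] v=[-2.3665]
Step 22: x=[2.8512] v=[-1.9789]
Step 23: x=[2.6949] v=[-1.5634]
Step 24: x=[2.5823] v=[-1.1259]
Step 25: x=[2.5151] v=[-0.6725]
Step 26: x=[2.4941] v=[-0.2096]
Step 27: x=[2.5197] v=[0.2562]
First v>=0 after going negative at step 27, time=2.7000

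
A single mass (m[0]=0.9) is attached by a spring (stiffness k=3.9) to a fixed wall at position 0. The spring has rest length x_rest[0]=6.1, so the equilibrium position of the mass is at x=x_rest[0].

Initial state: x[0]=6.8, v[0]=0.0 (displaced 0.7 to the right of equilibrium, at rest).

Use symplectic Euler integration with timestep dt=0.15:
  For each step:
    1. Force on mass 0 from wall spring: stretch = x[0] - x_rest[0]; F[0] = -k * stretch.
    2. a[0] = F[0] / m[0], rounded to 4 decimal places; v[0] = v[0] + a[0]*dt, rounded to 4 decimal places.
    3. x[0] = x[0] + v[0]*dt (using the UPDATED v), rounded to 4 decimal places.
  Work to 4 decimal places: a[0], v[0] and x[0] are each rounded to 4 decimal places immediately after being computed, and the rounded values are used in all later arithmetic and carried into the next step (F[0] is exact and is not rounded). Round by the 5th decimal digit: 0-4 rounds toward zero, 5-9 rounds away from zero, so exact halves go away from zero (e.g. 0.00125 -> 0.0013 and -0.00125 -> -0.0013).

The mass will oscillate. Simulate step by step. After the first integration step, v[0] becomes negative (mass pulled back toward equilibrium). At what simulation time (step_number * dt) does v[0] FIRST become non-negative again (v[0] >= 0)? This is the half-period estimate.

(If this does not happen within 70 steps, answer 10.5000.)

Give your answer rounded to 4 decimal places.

Answer: 1.6500

Derivation:
Step 0: x=[6.8000] v=[0.0000]
Step 1: x=[6.7318] v=[-0.4550]
Step 2: x=[6.6019] v=[-0.8657]
Step 3: x=[6.4231] v=[-1.1919]
Step 4: x=[6.2128] v=[-1.4019]
Step 5: x=[5.9915] v=[-1.4752]
Step 6: x=[5.7808] v=[-1.4047]
Step 7: x=[5.6012] v=[-1.1972]
Step 8: x=[5.4703] v=[-0.8730]
Step 9: x=[5.4007] v=[-0.4637]
Step 10: x=[5.3993] v=[-0.0092]
Step 11: x=[5.4662] v=[0.4463]
First v>=0 after going negative at step 11, time=1.6500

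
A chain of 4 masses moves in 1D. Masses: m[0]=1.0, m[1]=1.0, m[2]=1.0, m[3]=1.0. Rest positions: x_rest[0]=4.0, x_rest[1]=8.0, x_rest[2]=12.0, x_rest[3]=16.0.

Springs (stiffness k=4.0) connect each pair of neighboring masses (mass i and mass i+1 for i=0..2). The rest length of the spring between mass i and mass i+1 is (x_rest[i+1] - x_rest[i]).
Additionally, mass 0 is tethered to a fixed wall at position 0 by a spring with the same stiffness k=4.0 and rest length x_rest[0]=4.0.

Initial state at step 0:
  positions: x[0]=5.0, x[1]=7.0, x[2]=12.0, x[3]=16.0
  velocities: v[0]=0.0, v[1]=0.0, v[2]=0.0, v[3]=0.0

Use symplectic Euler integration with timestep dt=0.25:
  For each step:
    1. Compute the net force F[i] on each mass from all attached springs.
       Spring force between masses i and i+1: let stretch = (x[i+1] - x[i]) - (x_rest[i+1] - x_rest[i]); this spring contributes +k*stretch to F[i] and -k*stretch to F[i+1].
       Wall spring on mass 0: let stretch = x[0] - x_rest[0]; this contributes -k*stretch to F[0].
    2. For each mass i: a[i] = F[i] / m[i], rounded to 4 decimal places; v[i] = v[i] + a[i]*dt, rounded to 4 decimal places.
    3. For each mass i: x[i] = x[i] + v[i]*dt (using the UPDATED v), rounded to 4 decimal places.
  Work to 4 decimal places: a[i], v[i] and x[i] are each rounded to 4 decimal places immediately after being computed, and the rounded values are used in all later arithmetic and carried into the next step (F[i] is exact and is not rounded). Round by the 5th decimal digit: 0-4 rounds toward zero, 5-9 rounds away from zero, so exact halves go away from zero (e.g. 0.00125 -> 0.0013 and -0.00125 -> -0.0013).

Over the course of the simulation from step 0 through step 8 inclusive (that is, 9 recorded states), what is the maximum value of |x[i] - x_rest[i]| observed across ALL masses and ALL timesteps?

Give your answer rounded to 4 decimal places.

Answer: 1.1250

Derivation:
Step 0: x=[5.0000 7.0000 12.0000 16.0000] v=[0.0000 0.0000 0.0000 0.0000]
Step 1: x=[4.2500 7.7500 11.7500 16.0000] v=[-3.0000 3.0000 -1.0000 0.0000]
Step 2: x=[3.3125 8.6250 11.5625 15.9375] v=[-3.7500 3.5000 -0.7500 -0.2500]
Step 3: x=[2.8750 8.9063 11.7344 15.7813] v=[-1.7500 1.1250 0.6875 -0.6250]
Step 4: x=[3.2266 8.3868 12.2110 15.6133] v=[1.4063 -2.0782 1.9063 -0.6719]
Step 5: x=[4.0616 7.5333 12.5821 15.5948] v=[3.3399 -3.4142 1.4844 -0.0742]
Step 6: x=[4.7491 7.0740 12.4442 15.8231] v=[2.7500 -1.8371 -0.5517 0.9131]
Step 7: x=[4.8306 7.3761 11.8085 16.2067] v=[0.3258 1.2082 -2.5430 1.5342]
Step 8: x=[4.3408 8.1499 11.1642 16.4907] v=[-1.9593 3.0951 -2.5772 1.1360]
Max displacement = 1.1250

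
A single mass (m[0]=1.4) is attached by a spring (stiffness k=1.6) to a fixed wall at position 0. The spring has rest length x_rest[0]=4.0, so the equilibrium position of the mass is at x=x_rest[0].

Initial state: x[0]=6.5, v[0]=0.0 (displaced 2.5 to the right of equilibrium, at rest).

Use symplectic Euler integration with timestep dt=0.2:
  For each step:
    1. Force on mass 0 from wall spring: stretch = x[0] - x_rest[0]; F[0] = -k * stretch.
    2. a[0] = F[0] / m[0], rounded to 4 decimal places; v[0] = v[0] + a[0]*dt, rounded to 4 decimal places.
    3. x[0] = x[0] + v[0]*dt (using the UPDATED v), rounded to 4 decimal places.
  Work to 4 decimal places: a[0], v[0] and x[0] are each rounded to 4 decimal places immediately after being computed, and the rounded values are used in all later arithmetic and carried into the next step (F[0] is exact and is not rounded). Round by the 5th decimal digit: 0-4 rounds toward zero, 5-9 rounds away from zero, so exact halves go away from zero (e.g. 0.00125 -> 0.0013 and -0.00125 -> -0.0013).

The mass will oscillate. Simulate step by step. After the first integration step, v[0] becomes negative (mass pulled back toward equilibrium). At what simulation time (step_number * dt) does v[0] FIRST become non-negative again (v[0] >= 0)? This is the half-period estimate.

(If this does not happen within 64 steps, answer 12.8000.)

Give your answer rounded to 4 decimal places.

Answer: 3.0000

Derivation:
Step 0: x=[6.5000] v=[0.0000]
Step 1: x=[6.3857] v=[-0.5714]
Step 2: x=[6.1624] v=[-1.1167]
Step 3: x=[5.8402] v=[-1.6110]
Step 4: x=[5.4339] v=[-2.0316]
Step 5: x=[4.9620] v=[-2.3593]
Step 6: x=[4.4462] v=[-2.5792]
Step 7: x=[3.9100] v=[-2.6812]
Step 8: x=[3.3779] v=[-2.6606]
Step 9: x=[2.8742] v=[-2.5184]
Step 10: x=[2.4220] v=[-2.2611]
Step 11: x=[2.0419] v=[-1.9004]
Step 12: x=[1.7513] v=[-1.4528]
Step 13: x=[1.5635] v=[-0.9388]
Step 14: x=[1.4871] v=[-0.3819]
Step 15: x=[1.5256] v=[0.1925]
First v>=0 after going negative at step 15, time=3.0000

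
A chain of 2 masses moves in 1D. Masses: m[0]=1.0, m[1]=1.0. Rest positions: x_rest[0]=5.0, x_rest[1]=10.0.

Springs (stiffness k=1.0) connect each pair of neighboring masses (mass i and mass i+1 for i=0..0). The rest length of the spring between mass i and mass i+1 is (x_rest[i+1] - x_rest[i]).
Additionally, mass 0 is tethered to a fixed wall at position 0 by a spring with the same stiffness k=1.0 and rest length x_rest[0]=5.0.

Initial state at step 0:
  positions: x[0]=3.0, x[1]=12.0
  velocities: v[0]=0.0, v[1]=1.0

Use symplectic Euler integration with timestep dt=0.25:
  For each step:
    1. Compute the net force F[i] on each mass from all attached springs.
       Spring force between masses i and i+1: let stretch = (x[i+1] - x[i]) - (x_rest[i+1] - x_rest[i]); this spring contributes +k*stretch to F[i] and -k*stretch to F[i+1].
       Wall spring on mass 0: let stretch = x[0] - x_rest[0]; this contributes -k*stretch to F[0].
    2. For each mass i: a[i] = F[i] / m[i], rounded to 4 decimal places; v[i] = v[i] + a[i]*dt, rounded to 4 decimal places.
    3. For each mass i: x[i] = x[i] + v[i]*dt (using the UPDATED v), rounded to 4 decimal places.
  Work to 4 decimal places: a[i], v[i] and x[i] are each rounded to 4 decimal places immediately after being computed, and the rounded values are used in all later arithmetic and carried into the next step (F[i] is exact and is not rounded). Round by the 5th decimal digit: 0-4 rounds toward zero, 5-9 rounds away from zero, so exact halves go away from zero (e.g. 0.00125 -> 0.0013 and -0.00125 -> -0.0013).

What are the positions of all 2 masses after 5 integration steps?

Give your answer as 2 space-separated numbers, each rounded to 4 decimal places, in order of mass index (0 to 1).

Step 0: x=[3.0000 12.0000] v=[0.0000 1.0000]
Step 1: x=[3.3750 12.0000] v=[1.5000 0.0000]
Step 2: x=[4.0781 11.7734] v=[2.8125 -0.9063]
Step 3: x=[5.0073 11.3784] v=[3.7168 -1.5801]
Step 4: x=[6.0218 10.8977] v=[4.0578 -1.9229]
Step 5: x=[6.9646 10.4247] v=[3.7713 -1.8919]

Answer: 6.9646 10.4247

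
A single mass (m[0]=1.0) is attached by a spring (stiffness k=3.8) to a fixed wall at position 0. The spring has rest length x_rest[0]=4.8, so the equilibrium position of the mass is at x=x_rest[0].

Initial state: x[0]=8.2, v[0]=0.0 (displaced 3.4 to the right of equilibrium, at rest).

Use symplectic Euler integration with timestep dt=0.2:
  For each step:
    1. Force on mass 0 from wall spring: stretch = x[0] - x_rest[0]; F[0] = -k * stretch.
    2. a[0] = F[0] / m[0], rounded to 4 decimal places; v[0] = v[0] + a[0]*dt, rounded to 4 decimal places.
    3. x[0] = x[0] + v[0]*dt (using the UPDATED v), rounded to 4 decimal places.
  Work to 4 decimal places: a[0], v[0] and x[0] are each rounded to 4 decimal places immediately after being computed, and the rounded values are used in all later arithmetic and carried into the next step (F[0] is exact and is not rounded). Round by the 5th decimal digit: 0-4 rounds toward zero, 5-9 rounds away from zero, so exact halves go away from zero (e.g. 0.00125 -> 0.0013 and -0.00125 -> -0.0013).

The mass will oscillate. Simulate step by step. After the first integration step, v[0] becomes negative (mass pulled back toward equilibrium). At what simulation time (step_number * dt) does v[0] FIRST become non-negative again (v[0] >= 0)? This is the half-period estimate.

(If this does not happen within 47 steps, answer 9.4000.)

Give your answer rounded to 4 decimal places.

Step 0: x=[8.2000] v=[0.0000]
Step 1: x=[7.6832] v=[-2.5840]
Step 2: x=[6.7282] v=[-4.7752]
Step 3: x=[5.4801] v=[-6.2406]
Step 4: x=[4.1286] v=[-6.7575]
Step 5: x=[2.8792] v=[-6.2472]
Step 6: x=[1.9217] v=[-4.7874]
Step 7: x=[1.4017] v=[-2.5999]
Step 8: x=[1.3983] v=[-0.0172]
Step 9: x=[1.9119] v=[2.5681]
First v>=0 after going negative at step 9, time=1.8000

Answer: 1.8000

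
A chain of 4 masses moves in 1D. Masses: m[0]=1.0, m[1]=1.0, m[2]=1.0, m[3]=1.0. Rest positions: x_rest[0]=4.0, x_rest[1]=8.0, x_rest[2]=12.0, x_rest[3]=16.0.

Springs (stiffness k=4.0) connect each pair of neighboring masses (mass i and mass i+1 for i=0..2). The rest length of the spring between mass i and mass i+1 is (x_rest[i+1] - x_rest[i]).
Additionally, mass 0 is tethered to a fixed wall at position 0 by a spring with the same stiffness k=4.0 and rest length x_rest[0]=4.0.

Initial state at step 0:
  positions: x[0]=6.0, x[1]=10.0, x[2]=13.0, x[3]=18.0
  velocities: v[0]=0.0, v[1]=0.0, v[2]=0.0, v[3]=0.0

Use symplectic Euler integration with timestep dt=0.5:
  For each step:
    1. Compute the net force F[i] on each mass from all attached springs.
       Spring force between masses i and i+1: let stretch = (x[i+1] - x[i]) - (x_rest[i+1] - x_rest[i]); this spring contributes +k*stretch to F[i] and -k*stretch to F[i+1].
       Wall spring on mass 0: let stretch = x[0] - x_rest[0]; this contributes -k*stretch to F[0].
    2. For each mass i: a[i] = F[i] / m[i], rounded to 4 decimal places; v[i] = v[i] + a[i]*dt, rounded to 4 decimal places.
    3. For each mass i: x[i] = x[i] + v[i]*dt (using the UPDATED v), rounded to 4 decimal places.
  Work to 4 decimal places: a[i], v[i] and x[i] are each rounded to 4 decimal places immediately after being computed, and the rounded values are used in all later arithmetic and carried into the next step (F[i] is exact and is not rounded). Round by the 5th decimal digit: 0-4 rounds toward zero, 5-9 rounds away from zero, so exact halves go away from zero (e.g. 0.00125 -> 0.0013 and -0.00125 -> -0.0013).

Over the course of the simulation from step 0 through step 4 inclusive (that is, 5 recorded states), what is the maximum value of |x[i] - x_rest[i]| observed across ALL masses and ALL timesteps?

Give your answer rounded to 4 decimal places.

Step 0: x=[6.0000 10.0000 13.0000 18.0000] v=[0.0000 0.0000 0.0000 0.0000]
Step 1: x=[4.0000 9.0000 15.0000 17.0000] v=[-4.0000 -2.0000 4.0000 -2.0000]
Step 2: x=[3.0000 9.0000 13.0000 18.0000] v=[-2.0000 0.0000 -4.0000 2.0000]
Step 3: x=[5.0000 7.0000 12.0000 18.0000] v=[4.0000 -4.0000 -2.0000 0.0000]
Step 4: x=[4.0000 8.0000 12.0000 16.0000] v=[-2.0000 2.0000 0.0000 -4.0000]
Max displacement = 3.0000

Answer: 3.0000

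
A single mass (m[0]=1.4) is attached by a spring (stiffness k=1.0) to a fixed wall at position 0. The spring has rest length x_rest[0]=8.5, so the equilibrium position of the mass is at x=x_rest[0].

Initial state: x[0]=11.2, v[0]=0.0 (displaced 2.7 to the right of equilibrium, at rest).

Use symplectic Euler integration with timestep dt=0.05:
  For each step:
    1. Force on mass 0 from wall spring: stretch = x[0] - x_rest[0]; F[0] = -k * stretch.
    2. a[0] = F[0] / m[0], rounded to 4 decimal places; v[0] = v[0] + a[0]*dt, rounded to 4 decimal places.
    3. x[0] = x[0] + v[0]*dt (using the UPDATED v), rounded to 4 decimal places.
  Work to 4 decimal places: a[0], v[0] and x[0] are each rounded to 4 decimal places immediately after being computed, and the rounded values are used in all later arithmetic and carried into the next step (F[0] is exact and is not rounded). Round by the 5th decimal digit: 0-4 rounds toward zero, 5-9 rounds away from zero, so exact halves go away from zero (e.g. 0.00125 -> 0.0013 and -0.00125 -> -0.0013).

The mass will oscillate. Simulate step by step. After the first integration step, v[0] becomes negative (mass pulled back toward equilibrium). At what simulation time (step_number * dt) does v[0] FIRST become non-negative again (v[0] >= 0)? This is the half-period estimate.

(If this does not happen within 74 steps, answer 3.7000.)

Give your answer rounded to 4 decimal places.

Answer: 3.7000

Derivation:
Step 0: x=[11.2000] v=[0.0000]
Step 1: x=[11.1952] v=[-0.0964]
Step 2: x=[11.1856] v=[-0.1927]
Step 3: x=[11.1712] v=[-0.2886]
Step 4: x=[11.1520] v=[-0.3840]
Step 5: x=[11.1281] v=[-0.4787]
Step 6: x=[11.0995] v=[-0.5726]
Step 7: x=[11.0662] v=[-0.6654]
Step 8: x=[11.0283] v=[-0.7571]
Step 9: x=[10.9859] v=[-0.8474]
Step 10: x=[10.9391] v=[-0.9362]
Step 11: x=[10.8879] v=[-1.0233]
Step 12: x=[10.8325] v=[-1.1086]
Step 13: x=[10.7729] v=[-1.1919]
Step 14: x=[10.7092] v=[-1.2731]
Step 15: x=[10.6416] v=[-1.3520]
Step 16: x=[10.5702] v=[-1.4285]
Step 17: x=[10.4951] v=[-1.5024]
Step 18: x=[10.4164] v=[-1.5737]
Step 19: x=[10.3343] v=[-1.6421]
Step 20: x=[10.2489] v=[-1.7076]
Step 21: x=[10.1604] v=[-1.7701]
Step 22: x=[10.0689] v=[-1.8294]
Step 23: x=[9.9746] v=[-1.8854]
Step 24: x=[9.8777] v=[-1.9381]
Step 25: x=[9.7783] v=[-1.9873]
Step 26: x=[9.6767] v=[-2.0330]
Step 27: x=[9.5730] v=[-2.0750]
Step 28: x=[9.4673] v=[-2.1133]
Step 29: x=[9.3599] v=[-2.1478]
Step 30: x=[9.2510] v=[-2.1785]
Step 31: x=[9.1407] v=[-2.2053]
Step 32: x=[9.0293] v=[-2.2282]
Step 33: x=[8.9169] v=[-2.2471]
Step 34: x=[8.8038] v=[-2.2620]
Step 35: x=[8.6902] v=[-2.2729]
Step 36: x=[8.5762] v=[-2.2797]
Step 37: x=[8.4621] v=[-2.2824]
Step 38: x=[8.3481] v=[-2.2810]
Step 39: x=[8.2343] v=[-2.2756]
Step 40: x=[8.1210] v=[-2.2661]
Step 41: x=[8.0084] v=[-2.2526]
Step 42: x=[7.8967] v=[-2.2350]
Step 43: x=[7.7860] v=[-2.2135]
Step 44: x=[7.6766] v=[-2.1880]
Step 45: x=[7.5687] v=[-2.1586]
Step 46: x=[7.4624] v=[-2.1253]
Step 47: x=[7.3580] v=[-2.0882]
Step 48: x=[7.2556] v=[-2.0474]
Step 49: x=[7.1555] v=[-2.0030]
Step 50: x=[7.0578] v=[-1.9550]
Step 51: x=[6.9626] v=[-1.9035]
Step 52: x=[6.8702] v=[-1.8486]
Step 53: x=[6.7807] v=[-1.7904]
Step 54: x=[6.6943] v=[-1.7290]
Step 55: x=[6.6111] v=[-1.6645]
Step 56: x=[6.5313] v=[-1.5970]
Step 57: x=[6.4550] v=[-1.5267]
Step 58: x=[6.3823] v=[-1.4537]
Step 59: x=[6.3134] v=[-1.3781]
Step 60: x=[6.2484] v=[-1.3000]
Step 61: x=[6.1874] v=[-1.2196]
Step 62: x=[6.1306] v=[-1.1370]
Step 63: x=[6.0780] v=[-1.0524]
Step 64: x=[6.0297] v=[-0.9659]
Step 65: x=[5.9858] v=[-0.8777]
Step 66: x=[5.9464] v=[-0.7879]
Step 67: x=[5.9116] v=[-0.6967]
Step 68: x=[5.8814] v=[-0.6043]
Step 69: x=[5.8559] v=[-0.5108]
Step 70: x=[5.8351] v=[-0.4164]
Step 71: x=[5.8190] v=[-0.3212]
Step 72: x=[5.8077] v=[-0.2255]
Step 73: x=[5.8012] v=[-0.1293]
Step 74: x=[5.7996] v=[-0.0329]
v[0] did not become non-negative within 74 steps; using fallback time=3.7000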